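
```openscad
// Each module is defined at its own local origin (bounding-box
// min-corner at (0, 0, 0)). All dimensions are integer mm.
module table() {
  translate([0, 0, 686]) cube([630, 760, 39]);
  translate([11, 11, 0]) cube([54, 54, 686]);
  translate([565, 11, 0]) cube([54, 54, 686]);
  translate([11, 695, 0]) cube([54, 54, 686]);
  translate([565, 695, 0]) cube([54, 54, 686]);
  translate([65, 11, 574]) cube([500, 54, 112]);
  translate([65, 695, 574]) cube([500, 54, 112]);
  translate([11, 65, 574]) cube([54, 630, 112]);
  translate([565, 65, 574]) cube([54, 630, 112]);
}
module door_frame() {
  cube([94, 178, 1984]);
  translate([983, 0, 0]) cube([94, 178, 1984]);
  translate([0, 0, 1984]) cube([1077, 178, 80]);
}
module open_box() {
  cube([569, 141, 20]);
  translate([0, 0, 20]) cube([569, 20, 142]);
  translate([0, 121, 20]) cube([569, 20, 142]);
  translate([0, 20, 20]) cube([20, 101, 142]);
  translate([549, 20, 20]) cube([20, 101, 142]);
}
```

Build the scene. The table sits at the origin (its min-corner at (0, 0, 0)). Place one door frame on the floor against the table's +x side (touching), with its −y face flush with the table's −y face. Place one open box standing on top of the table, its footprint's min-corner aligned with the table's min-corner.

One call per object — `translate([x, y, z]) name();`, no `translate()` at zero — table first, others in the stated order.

table();
translate([630, 0, 0]) door_frame();
translate([0, 0, 725]) open_box();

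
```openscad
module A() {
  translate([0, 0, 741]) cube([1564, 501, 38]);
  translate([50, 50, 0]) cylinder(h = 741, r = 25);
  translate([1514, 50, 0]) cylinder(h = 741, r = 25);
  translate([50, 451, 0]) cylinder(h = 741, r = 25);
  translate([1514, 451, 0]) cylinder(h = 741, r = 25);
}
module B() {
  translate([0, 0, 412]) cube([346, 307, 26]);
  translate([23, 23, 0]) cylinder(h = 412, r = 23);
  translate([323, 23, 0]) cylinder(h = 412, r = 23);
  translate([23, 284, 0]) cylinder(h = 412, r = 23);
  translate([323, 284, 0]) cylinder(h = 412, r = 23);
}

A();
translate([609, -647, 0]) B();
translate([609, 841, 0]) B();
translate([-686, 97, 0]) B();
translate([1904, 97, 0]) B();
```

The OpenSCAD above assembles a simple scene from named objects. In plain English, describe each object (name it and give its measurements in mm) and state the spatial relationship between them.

A is a rectangular dining table. The top is 1564×501×38 mm with its upper surface at z = 779 mm. It stands on four round legs of 50 mm diameter, each leg's bounding box inset 25 mm from the nearest pair of top edges, running from the floor to the underside of the top.

B is a simple wooden stool: a rectangular seat 346 mm (x) by 307 mm (y), 26 mm thick, top face at z = 438 mm, on four round legs, each 46 mm in diameter. The legs rest on z = 0, each leg's axis is inset half a diameter from the nearest pair of seat edges (so the leg's bounding box is flush with the corner).

Four stools sit around the table at the −y, +y, −x, +x sides.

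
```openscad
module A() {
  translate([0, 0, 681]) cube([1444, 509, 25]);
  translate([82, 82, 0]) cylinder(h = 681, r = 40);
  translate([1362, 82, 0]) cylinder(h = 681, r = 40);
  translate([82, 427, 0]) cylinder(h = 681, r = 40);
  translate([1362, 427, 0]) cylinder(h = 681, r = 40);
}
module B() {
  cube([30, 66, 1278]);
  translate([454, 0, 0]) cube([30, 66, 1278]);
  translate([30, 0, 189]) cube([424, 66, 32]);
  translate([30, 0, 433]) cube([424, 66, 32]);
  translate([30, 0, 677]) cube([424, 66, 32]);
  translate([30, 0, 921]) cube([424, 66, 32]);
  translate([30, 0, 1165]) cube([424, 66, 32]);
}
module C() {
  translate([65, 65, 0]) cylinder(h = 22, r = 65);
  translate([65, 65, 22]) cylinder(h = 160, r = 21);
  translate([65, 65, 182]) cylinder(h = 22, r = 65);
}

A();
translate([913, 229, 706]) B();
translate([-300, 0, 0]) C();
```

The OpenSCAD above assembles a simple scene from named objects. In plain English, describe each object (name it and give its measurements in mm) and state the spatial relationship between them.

A is a table: top 1444 mm (x) × 509 mm (y), 25 mm thick, upper face at z = 706 mm, on four round legs of 80 mm diameter, each leg's bounding box inset 42 mm from the nearest pair of top edges, running from z = 0 to the bottom of the top.

B is a straight ladder. Two 30×66 mm vertical rails, 1278 mm tall, stand 484 mm apart (outside-to-outside) with their front faces coplanar on the −y side. 5 rungs, each 66 mm deep and 32 mm tall, span between the inner faces of the rails, front faces flush with the rails. The lowest rung's underside is at z = 189 mm and rungs are spaced 244 mm apart (underside to underside).

C is a spool: two coaxial disc flanges of radius 65 mm and thickness 22 mm, joined by a core cylinder of radius 21 mm and height 160 mm. The lower flange rests on z = 0 and the three cylinders share a vertical axis.

The ladder is on top of the table. The spool is on the floor beside the table on its −x side.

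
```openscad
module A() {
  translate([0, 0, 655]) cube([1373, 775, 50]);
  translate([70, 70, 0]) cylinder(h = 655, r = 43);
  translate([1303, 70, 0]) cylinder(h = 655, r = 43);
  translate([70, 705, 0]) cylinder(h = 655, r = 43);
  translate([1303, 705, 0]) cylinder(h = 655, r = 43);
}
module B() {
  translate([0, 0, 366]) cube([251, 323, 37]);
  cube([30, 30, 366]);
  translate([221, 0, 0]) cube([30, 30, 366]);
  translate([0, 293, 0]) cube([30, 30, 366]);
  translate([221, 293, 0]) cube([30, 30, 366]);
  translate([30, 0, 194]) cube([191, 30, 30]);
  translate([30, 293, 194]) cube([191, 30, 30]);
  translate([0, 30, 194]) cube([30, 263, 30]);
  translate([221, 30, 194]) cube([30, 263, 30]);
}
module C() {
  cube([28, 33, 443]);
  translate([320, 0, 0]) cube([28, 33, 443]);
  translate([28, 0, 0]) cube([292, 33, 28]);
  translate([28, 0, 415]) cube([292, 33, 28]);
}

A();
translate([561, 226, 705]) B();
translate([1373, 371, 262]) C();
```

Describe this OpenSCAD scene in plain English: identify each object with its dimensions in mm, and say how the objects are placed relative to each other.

A is a table with a 1373×775 mm rectangular top, 50 mm thick, top surface at z = 705 mm, supported by four round legs of 86 mm diameter, each leg's bounding box inset 27 mm from the nearest pair of top edges, running from the floor.

B is a four-legged stool. The seat is 251×323 mm, 37 mm thick, top at z = 403 mm. It stands on four square legs, each 30×30 mm in cross-section, from z = 0 to the seat underside, each flush with a corner of the seat. Four stretchers, 30 mm wide and 30 mm tall, connect adjacent legs with their undersides at z = 194 mm, each running between the inner faces of the legs it joins and aligned with the legs' outer faces on the other axis.

C is a picture frame with a 292×387 mm rectangular opening (x by z) and a uniform 28 mm border on every side. Frame depth is 33 mm along y. It is built from two vertical stiles running the full outside height and two horizontal rails spanning the gap between the stiles.

The stool is on top of the table, centred. The picture frame is beside the table with their tops flush at z = 705.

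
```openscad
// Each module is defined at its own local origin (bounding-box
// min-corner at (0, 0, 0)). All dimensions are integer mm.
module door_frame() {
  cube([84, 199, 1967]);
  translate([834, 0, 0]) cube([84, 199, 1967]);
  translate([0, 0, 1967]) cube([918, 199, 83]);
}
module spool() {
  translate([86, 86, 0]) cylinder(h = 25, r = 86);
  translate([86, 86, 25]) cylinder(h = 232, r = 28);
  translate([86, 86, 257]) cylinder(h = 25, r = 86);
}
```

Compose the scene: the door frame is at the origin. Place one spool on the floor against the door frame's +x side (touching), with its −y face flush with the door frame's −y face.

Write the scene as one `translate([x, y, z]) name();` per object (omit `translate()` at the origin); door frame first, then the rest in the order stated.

door_frame();
translate([918, 0, 0]) spool();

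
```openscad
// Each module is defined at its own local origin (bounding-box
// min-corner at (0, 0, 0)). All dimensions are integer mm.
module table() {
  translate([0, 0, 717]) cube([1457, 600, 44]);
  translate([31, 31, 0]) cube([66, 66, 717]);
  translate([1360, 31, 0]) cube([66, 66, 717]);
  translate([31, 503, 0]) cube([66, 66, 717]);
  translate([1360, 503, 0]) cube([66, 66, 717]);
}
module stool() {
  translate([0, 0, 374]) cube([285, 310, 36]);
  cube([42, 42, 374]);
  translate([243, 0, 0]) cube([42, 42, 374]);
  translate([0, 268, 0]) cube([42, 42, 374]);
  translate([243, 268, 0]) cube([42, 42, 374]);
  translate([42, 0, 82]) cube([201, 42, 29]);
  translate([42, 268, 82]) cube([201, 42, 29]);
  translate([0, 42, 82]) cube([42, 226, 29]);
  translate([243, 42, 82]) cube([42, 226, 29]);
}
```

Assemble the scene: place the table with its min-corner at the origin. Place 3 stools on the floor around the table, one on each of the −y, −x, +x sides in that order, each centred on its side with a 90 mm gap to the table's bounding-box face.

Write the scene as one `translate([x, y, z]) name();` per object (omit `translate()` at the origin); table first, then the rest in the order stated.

table();
translate([586, -400, 0]) stool();
translate([-375, 145, 0]) stool();
translate([1547, 145, 0]) stool();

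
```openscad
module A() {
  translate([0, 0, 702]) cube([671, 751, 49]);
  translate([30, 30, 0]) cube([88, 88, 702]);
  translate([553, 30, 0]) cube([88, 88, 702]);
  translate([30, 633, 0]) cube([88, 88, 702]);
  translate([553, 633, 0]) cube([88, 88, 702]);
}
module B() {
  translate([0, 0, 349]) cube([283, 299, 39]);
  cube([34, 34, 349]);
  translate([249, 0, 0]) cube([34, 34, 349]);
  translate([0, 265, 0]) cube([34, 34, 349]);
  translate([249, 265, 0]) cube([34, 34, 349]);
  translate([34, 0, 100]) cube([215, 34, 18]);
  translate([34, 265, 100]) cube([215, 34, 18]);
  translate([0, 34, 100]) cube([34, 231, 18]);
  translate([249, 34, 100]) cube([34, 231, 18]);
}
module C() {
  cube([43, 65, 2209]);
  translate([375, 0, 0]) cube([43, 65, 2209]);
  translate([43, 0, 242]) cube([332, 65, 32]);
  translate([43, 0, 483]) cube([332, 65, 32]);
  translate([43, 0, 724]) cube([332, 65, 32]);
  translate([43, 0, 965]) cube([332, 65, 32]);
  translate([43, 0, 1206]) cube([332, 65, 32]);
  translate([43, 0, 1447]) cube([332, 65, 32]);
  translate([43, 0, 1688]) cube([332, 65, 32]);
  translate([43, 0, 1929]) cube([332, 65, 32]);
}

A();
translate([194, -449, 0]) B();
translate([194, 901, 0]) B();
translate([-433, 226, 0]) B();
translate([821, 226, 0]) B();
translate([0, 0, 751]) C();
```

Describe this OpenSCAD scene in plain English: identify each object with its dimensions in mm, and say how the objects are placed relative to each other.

A is a table: top 671 mm (x) × 751 mm (y), 49 mm thick, upper face at z = 751 mm, on four 88×88 mm square legs, each inset 30 mm from the nearest pair of top edges, running from z = 0 to the bottom of the top.

B is a simple wooden stool: a rectangular seat 283 mm (x) by 299 mm (y), 39 mm thick, top face at z = 388 mm, on four square legs, each 34×34 mm in cross-section. The legs rest on z = 0, each flush with a corner of the seat. Four stretchers, 34 mm wide and 18 mm tall, connect adjacent legs with their undersides at z = 100 mm, each running between the inner faces of the legs it joins and aligned with the legs' outer faces on the other axis.

C is a wooden ladder with two side rails of 43×65 mm section and 2209 mm height, set 418 mm apart overall. Between them run 8 rectangular rungs (65 mm deep, 32 mm thick), front faces flush with the rails' −y face. The bottom of the first rung is 242 mm above the floor and each subsequent rung is 241 mm higher than the one below.

Four stools sit around the table at the −y, +y, −x, +x sides. The ladder is on top of the table.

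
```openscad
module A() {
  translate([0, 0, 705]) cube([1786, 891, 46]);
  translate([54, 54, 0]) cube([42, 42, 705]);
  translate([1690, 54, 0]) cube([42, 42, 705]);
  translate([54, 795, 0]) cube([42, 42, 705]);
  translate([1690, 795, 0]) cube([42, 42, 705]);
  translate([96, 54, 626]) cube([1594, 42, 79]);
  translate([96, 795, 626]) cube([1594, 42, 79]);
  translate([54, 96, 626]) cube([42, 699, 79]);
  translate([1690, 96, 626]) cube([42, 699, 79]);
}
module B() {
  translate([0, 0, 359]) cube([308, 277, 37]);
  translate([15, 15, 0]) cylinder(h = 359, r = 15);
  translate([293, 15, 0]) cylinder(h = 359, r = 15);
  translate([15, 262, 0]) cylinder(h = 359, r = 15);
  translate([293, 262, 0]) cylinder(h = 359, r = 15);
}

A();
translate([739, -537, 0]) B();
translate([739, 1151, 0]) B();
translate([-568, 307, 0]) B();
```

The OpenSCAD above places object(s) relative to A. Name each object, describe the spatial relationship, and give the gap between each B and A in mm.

A is a table. B is a stool. Three stools sit around the table at the −y, +y, −x sides. The gap between each stool and the table is 260 mm.

Each stool's nearest face is 260 mm from the table's bounding box.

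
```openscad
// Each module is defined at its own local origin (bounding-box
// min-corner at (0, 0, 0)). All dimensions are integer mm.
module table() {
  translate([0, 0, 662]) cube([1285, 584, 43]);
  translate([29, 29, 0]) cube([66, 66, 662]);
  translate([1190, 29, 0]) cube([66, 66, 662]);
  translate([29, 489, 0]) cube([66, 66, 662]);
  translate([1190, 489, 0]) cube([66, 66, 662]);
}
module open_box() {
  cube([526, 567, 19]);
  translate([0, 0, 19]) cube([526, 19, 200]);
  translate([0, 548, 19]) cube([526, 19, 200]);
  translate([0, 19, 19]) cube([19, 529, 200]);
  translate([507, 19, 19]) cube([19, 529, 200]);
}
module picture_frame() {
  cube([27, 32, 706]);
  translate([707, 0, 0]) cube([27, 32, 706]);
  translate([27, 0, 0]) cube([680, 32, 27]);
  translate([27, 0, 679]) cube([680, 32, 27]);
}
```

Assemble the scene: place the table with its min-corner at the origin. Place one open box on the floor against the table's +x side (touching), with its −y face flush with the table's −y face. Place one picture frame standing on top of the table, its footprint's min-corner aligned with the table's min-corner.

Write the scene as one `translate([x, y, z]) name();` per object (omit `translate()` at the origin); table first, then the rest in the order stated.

table();
translate([1285, 0, 0]) open_box();
translate([0, 0, 705]) picture_frame();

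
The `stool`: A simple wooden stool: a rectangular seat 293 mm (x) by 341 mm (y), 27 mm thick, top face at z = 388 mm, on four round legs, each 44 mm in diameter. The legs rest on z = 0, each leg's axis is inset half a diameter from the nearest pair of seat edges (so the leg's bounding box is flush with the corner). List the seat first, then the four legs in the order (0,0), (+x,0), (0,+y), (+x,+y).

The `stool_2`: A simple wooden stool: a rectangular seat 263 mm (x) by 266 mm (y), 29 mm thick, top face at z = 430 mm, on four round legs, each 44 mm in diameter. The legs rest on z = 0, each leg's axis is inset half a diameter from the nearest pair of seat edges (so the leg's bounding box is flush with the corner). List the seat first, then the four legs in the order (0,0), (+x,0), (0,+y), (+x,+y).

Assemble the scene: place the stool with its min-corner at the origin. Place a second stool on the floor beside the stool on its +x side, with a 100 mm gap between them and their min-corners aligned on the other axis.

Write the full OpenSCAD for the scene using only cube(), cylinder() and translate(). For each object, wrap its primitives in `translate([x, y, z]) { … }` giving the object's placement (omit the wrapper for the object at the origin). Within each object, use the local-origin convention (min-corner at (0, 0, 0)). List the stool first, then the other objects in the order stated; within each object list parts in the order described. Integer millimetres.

translate([0, 0, 361]) cube([293, 341, 27]);
translate([22, 22, 0]) cylinder(h = 361, r = 22);
translate([271, 22, 0]) cylinder(h = 361, r = 22);
translate([22, 319, 0]) cylinder(h = 361, r = 22);
translate([271, 319, 0]) cylinder(h = 361, r = 22);
translate([393, 0, 0]) {
  translate([0, 0, 401]) cube([263, 266, 29]);
  translate([22, 22, 0]) cylinder(h = 401, r = 22);
  translate([241, 22, 0]) cylinder(h = 401, r = 22);
  translate([22, 244, 0]) cylinder(h = 401, r = 22);
  translate([241, 244, 0]) cylinder(h = 401, r = 22);
}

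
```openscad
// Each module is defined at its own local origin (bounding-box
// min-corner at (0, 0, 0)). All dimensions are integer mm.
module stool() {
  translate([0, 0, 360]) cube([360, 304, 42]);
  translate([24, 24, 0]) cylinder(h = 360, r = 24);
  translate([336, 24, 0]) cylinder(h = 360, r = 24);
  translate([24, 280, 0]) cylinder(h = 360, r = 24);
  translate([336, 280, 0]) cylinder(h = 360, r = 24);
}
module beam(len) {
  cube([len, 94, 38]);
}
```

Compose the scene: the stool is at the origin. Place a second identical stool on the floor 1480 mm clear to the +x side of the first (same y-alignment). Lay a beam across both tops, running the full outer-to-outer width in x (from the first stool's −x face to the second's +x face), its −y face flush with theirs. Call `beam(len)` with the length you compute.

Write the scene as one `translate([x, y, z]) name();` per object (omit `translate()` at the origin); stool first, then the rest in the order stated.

stool();
translate([1840, 0, 0]) stool();
translate([0, 0, 402]) beam(2200);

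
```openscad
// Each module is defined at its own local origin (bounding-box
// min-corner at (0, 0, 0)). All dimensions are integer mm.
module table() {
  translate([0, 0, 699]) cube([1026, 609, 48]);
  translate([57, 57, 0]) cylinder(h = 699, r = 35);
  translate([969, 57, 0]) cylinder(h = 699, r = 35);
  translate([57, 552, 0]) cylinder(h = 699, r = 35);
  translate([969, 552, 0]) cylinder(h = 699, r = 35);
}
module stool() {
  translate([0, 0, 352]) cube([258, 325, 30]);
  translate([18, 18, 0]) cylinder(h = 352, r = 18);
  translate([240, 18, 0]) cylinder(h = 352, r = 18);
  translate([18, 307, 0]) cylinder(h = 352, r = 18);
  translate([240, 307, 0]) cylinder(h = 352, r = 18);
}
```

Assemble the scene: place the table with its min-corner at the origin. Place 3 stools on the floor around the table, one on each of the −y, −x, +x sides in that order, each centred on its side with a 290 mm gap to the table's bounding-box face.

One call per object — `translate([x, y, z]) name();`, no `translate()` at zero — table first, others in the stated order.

table();
translate([384, -615, 0]) stool();
translate([-548, 142, 0]) stool();
translate([1316, 142, 0]) stool();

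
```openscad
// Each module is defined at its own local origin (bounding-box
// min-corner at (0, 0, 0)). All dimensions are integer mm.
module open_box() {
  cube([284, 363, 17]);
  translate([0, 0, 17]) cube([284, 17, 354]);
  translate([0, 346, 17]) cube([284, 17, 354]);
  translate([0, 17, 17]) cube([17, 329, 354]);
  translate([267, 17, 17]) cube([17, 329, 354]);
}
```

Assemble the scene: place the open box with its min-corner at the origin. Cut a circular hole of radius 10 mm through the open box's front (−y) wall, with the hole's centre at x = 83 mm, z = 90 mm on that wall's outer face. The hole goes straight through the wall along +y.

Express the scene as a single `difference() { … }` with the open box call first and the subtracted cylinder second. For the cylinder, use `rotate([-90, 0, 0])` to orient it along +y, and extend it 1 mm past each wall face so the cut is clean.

difference() {
  open_box();
  translate([83, -1, 90]) rotate([-90, 0, 0]) cylinder(h = 19, r = 10);
}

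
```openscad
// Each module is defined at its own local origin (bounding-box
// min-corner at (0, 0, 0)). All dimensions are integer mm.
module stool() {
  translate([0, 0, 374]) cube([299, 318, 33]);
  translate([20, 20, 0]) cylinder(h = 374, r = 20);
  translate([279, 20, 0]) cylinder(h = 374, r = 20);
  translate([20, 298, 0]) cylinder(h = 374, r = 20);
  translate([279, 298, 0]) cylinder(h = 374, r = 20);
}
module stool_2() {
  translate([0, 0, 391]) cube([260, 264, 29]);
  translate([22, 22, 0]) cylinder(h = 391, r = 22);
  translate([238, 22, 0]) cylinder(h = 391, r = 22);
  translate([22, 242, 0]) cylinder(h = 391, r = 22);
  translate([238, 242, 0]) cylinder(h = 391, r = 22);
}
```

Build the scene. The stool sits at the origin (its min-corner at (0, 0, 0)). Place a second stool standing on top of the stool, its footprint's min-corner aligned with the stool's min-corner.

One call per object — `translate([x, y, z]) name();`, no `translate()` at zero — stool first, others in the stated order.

stool();
translate([0, 0, 407]) stool_2();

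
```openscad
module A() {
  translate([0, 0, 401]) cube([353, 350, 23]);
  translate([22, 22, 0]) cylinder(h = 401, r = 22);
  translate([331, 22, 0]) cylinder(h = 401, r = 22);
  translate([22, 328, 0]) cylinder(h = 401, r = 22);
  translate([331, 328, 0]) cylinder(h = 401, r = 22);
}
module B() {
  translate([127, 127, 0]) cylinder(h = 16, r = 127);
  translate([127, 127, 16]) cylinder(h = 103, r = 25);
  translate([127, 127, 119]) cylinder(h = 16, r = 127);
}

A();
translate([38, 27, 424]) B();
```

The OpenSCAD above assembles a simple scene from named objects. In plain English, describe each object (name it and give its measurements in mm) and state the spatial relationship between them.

A is a four-legged stool. The seat is a 353×350×23 mm slab whose top surface is at z = 424 mm; four round legs, each 44 mm in diameter, run from the floor (z = 0) to the underside of the seat, each leg's axis is inset half a diameter from the nearest pair of seat edges (so the leg's bounding box is flush with the corner).

B is a spool: two coaxial disc flanges of radius 127 mm and thickness 16 mm, joined by a core cylinder of radius 25 mm and height 103 mm. The lower flange rests on z = 0 and the three cylinders share a vertical axis.

The spool is on top of the stool.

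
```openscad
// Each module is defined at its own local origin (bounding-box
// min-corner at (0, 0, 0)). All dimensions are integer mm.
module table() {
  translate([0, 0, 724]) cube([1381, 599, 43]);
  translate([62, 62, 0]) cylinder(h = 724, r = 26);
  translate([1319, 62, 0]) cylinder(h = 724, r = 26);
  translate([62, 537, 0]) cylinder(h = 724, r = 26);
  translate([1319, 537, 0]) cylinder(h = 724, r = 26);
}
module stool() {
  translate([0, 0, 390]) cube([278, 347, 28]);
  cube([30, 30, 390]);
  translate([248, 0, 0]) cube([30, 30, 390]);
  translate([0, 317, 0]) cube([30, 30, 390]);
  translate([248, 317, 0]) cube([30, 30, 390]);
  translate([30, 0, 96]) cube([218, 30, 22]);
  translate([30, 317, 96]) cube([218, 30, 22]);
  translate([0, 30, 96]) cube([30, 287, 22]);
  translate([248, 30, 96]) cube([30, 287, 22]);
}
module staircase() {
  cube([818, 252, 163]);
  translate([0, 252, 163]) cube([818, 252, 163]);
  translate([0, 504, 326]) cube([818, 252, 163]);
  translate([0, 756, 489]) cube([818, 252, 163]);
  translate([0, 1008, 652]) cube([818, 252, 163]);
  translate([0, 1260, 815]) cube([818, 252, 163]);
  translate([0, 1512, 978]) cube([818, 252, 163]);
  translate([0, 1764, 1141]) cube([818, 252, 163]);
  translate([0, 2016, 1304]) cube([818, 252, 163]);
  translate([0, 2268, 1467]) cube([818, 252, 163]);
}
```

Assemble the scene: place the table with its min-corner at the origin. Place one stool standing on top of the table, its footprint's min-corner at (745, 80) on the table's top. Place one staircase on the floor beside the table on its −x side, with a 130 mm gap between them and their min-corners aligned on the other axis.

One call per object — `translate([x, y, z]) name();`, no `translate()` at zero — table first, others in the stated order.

table();
translate([745, 80, 767]) stool();
translate([-948, 0, 0]) staircase();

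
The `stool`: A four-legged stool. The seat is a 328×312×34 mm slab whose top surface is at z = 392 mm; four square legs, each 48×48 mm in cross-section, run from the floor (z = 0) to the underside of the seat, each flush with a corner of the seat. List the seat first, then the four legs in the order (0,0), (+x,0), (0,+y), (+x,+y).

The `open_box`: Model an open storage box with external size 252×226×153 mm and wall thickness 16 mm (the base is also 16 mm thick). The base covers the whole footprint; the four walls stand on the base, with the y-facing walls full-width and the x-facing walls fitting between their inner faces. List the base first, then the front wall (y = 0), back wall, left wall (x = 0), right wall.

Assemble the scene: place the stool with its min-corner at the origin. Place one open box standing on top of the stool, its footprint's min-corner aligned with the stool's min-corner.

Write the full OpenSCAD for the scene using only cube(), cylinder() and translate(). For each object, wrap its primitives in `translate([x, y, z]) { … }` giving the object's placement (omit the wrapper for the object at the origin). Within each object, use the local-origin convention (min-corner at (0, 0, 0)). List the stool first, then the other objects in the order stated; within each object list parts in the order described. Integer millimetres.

translate([0, 0, 358]) cube([328, 312, 34]);
cube([48, 48, 358]);
translate([280, 0, 0]) cube([48, 48, 358]);
translate([0, 264, 0]) cube([48, 48, 358]);
translate([280, 264, 0]) cube([48, 48, 358]);
translate([0, 0, 392]) {
  cube([252, 226, 16]);
  translate([0, 0, 16]) cube([252, 16, 137]);
  translate([0, 210, 16]) cube([252, 16, 137]);
  translate([0, 16, 16]) cube([16, 194, 137]);
  translate([236, 16, 16]) cube([16, 194, 137]);
}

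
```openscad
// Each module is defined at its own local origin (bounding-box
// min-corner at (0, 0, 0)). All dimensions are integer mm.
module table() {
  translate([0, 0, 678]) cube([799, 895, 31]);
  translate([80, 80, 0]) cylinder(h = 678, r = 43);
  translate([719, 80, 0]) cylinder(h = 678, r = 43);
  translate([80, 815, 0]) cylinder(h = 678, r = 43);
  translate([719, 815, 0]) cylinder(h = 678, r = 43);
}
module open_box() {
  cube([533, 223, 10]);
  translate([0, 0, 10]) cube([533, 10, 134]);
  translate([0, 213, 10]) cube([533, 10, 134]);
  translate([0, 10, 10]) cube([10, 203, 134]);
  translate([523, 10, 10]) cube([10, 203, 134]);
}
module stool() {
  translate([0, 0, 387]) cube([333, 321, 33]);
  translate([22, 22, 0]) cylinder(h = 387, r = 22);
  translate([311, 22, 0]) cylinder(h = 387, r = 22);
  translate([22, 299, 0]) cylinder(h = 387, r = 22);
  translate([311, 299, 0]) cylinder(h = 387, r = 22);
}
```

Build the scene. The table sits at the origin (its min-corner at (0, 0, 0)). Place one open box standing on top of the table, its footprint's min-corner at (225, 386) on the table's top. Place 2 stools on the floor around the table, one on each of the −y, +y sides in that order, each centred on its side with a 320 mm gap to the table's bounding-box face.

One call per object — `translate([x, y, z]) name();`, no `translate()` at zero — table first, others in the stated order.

table();
translate([225, 386, 709]) open_box();
translate([233, -641, 0]) stool();
translate([233, 1215, 0]) stool();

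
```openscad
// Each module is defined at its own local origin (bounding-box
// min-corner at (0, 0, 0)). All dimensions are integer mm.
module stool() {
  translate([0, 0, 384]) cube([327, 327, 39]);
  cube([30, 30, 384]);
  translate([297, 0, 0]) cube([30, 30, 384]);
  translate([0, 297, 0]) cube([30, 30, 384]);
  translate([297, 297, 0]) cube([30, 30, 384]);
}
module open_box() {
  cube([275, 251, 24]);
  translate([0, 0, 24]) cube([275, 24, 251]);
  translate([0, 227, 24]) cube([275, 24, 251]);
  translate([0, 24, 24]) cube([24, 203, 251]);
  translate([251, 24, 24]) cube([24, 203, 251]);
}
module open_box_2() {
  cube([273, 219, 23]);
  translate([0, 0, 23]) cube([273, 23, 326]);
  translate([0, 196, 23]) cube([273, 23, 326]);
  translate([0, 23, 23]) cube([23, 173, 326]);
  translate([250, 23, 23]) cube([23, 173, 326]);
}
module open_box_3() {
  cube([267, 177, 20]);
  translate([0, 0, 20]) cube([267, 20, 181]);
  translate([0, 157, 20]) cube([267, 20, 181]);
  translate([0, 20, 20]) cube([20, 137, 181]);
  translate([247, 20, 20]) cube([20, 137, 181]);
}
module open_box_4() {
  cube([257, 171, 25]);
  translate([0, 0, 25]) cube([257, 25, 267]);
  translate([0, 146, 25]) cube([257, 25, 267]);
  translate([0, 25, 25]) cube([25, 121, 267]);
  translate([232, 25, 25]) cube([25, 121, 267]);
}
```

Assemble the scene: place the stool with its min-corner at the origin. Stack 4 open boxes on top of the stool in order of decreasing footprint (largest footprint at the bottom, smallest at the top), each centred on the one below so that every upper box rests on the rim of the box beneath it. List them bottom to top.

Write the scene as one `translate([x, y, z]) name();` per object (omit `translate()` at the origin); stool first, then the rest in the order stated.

stool();
translate([26, 38, 423]) open_box();
translate([27, 54, 698]) open_box_2();
translate([30, 75, 1047]) open_box_3();
translate([35, 78, 1248]) open_box_4();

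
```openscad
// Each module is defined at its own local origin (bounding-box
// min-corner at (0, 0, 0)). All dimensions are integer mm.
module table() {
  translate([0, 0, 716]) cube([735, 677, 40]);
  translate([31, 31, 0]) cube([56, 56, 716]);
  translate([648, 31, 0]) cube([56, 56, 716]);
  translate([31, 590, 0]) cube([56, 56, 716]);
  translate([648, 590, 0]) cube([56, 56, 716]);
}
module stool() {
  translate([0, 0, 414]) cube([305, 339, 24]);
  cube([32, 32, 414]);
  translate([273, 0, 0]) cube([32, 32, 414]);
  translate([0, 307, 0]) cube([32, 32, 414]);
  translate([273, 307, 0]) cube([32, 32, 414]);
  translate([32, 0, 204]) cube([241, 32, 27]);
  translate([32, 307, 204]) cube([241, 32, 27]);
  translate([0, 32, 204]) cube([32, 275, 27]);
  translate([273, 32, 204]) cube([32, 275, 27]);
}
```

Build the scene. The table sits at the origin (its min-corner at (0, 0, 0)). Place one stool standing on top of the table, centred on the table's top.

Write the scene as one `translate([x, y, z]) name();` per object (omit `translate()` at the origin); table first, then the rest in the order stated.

table();
translate([215, 169, 756]) stool();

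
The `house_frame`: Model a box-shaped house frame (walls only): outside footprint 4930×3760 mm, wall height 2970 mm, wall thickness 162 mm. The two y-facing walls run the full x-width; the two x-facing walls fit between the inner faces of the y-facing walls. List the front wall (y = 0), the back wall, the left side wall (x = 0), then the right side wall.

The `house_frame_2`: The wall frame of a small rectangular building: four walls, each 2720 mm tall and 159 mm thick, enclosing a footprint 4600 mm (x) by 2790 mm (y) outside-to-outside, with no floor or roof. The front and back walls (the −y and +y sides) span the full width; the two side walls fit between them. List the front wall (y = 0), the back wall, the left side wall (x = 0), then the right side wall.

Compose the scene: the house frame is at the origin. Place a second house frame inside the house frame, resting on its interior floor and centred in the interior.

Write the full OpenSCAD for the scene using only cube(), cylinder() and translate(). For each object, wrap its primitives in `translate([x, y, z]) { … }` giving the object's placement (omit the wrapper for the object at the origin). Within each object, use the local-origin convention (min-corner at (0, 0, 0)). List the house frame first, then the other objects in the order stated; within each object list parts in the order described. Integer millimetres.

cube([4930, 162, 2970]);
translate([0, 3598, 0]) cube([4930, 162, 2970]);
translate([0, 162, 0]) cube([162, 3436, 2970]);
translate([4768, 162, 0]) cube([162, 3436, 2970]);
translate([165, 485, 0]) {
  cube([4600, 159, 2720]);
  translate([0, 2631, 0]) cube([4600, 159, 2720]);
  translate([0, 159, 0]) cube([159, 2472, 2720]);
  translate([4441, 159, 0]) cube([159, 2472, 2720]);
}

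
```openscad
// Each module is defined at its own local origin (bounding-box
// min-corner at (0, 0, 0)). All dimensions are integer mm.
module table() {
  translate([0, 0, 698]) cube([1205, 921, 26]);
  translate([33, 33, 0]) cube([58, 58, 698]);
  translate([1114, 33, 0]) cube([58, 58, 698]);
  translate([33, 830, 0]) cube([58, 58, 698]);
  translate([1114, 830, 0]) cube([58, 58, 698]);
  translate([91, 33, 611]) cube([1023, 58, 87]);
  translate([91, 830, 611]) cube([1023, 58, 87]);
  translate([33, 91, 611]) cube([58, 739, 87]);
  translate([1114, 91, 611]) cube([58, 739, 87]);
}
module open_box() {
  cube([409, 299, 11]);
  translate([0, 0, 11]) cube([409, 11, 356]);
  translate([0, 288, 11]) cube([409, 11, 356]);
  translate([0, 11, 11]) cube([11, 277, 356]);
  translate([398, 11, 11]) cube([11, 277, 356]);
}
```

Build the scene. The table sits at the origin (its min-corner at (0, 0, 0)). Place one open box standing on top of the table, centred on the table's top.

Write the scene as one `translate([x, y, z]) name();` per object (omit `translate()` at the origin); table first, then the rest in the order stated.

table();
translate([398, 311, 724]) open_box();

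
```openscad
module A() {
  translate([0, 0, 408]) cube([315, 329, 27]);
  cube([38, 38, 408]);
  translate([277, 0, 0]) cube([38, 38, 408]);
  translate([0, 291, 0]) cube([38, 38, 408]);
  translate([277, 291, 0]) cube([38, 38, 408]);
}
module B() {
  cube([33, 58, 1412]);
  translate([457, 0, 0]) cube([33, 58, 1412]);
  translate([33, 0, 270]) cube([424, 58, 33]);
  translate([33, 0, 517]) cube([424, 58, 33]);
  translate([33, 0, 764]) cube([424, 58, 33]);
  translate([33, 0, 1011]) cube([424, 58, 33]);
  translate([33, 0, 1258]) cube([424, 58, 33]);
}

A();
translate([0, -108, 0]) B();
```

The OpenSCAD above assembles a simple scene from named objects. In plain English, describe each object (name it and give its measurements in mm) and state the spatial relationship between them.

A is a four-legged stool. The seat is 315×329 mm, 27 mm thick, top at z = 435 mm. It stands on four square legs, each 38×38 mm in cross-section, from z = 0 to the seat underside, each flush with a corner of the seat.

B is a wooden ladder with two side rails of 33×58 mm section and 1412 mm height, set 490 mm apart overall. Between them run 5 rectangular rungs (58 mm deep, 33 mm thick), front faces flush with the rails' −y face. The bottom of the first rung is 270 mm above the floor and each subsequent rung is 247 mm higher than the one below.

The ladder is on the floor beside the stool on its −y side.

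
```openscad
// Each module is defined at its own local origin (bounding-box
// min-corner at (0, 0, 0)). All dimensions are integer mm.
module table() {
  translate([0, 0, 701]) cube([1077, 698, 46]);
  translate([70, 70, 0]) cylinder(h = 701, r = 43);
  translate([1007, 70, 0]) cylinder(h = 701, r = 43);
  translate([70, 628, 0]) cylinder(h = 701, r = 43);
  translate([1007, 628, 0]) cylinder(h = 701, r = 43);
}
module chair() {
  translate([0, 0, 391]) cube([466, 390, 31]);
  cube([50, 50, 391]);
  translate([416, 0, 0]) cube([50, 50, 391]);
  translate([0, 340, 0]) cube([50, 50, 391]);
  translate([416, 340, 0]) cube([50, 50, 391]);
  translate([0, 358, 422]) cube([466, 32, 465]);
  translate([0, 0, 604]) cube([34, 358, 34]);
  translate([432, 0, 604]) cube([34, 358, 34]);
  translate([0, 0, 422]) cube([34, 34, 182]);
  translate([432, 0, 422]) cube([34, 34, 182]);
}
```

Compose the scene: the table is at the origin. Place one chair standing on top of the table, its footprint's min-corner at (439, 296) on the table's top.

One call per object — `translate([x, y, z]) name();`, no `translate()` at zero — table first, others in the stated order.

table();
translate([439, 296, 747]) chair();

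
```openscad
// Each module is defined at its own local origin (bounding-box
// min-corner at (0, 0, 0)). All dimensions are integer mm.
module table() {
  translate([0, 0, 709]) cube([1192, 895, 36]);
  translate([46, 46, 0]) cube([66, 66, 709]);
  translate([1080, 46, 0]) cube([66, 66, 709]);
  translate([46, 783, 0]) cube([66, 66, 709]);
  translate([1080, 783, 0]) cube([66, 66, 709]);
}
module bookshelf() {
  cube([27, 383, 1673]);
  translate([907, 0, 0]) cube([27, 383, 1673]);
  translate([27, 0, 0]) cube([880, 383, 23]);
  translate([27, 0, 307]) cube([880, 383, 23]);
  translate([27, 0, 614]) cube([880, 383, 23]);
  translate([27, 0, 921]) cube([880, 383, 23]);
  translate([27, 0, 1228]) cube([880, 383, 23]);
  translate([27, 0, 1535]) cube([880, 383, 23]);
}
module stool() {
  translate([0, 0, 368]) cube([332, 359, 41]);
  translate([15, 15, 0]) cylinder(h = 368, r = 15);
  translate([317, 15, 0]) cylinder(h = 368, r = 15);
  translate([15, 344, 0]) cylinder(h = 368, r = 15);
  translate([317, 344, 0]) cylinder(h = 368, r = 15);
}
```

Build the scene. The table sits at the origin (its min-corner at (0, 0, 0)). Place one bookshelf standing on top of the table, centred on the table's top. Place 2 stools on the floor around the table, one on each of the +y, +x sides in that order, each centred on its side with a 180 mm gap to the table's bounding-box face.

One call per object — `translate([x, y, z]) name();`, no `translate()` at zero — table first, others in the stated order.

table();
translate([129, 256, 745]) bookshelf();
translate([430, 1075, 0]) stool();
translate([1372, 268, 0]) stool();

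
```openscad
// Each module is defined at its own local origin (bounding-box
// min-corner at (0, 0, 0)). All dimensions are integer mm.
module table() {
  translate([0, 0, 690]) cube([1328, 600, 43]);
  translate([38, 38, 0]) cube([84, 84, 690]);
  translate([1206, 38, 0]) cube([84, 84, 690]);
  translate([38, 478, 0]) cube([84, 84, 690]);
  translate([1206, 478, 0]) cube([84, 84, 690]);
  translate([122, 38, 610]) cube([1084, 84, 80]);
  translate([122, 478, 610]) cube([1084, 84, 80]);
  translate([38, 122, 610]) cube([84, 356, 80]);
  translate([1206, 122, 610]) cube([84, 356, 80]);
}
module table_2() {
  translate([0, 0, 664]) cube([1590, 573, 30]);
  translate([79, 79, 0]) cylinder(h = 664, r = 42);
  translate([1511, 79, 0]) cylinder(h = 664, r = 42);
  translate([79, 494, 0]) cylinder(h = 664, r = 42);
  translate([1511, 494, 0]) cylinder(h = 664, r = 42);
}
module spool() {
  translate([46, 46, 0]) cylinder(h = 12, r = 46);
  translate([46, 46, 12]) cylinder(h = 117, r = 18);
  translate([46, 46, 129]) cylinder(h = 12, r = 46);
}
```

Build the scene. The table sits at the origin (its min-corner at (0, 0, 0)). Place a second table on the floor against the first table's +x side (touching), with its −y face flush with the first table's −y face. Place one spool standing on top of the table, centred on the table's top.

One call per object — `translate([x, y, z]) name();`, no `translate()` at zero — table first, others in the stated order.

table();
translate([1328, 0, 0]) table_2();
translate([618, 254, 733]) spool();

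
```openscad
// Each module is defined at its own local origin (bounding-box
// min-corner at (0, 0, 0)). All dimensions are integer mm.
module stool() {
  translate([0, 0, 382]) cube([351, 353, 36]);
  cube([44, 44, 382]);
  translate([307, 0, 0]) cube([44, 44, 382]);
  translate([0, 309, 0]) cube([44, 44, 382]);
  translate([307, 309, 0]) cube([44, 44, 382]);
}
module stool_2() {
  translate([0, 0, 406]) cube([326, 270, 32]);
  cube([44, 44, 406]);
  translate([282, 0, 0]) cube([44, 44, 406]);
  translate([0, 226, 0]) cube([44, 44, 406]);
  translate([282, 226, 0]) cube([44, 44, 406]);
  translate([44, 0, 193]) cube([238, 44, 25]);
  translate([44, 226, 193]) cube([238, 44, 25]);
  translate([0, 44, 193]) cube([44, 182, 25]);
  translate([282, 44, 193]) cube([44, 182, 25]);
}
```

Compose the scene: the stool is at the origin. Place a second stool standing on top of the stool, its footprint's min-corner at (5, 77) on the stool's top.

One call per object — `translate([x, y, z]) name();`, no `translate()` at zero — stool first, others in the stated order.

stool();
translate([5, 77, 418]) stool_2();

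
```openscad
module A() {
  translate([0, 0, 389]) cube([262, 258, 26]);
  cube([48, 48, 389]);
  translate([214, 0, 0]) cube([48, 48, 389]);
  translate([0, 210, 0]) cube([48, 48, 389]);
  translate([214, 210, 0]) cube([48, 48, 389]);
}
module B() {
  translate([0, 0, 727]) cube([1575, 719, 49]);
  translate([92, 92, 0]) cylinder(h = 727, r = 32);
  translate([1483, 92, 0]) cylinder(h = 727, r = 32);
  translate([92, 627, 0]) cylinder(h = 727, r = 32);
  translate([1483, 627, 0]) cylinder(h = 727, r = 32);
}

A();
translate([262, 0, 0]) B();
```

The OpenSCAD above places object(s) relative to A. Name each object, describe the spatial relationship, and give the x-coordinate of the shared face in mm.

A is a stool. B is a table. The table is against the stool's +x side, with their −y faces flush. The x-coordinate of the shared face is 262 mm.

The stool's +x face and the table's −x face are both at x = 262 mm.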